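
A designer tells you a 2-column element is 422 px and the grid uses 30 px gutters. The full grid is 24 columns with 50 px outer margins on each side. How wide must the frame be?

5494 px

Subtracting 1 gutter of 30 leaves 392 for 2 columns, so c = 196 px.
Adding margins, columns and gutters: 100 + 4704 + 690 = 5494 px.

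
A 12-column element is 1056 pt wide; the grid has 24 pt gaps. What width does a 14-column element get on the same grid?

Subtracting 11 gaps of 24 leaves 792 for 12 columns, so c = 66 pt.
14 columns plus 13 gaps: 924 + 312 = 1236 pt.

1236 pt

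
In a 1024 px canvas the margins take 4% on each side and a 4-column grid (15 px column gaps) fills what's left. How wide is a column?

224.27 px

Each margin = 4% of 1024 = 40.96 px; content = 1024 − 2·40.96 = 942.08 px.
4c + 3·15 = 942.08 → 4c = 897.08 → c = 224.27 px.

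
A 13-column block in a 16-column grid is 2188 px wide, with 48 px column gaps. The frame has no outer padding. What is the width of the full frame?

13c + 12·48 = 2188 → 13c = 1612 → c = 124 px.
Summing: 1984 + 720 = 2704 px.

2704 px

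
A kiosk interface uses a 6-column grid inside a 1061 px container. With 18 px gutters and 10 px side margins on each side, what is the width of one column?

158.5 px

Take off 20 px of margins, leaving 1041 px.
6 columns + 5 gutters: 6c + 5·18 = 1041.
6c = 1041 − 90 = 951, so c = 158.5 px.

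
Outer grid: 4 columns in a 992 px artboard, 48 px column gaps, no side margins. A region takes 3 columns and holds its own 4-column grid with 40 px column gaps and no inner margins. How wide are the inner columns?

153 px

Subtracting 3 column gaps of 48 leaves 848 for 4 columns, so c = 212 px.
3 columns plus 2 column gaps: 636 + 96 = 732 px.
Subtracting 3 column gaps of 40 leaves 612 for 4 columns, so d = 153 px.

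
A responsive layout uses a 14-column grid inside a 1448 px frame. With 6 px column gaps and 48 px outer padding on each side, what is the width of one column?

Inside the margins: 1448 − 96 = 1352 px.
14c + 13·6 = 1352 → 14c = 1274 → c = 91 px.

91 px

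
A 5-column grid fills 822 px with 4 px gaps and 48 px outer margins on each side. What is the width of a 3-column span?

Inside the margins: 822 − 96 = 726 px.
Subtracting 4 gaps of 4 leaves 710 for 5 columns, so c = 142 px.
3-column span = 3·142 + 2·4 = 434 px.

434 px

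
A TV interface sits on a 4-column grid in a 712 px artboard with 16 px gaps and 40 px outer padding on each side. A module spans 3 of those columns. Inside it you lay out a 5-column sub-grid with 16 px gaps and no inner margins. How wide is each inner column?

81.2 px

Outer content = 712 − 2·40 = 632 px.
4 columns + 3 gaps: 4c + 3·16 = 632.
4c = 632 − 48 = 584, so c = 146 px.
3 columns plus 2 gaps: 438 + 32 = 470 px.
470 − 4·16 = 406; ÷5 gives d = 81.2 px.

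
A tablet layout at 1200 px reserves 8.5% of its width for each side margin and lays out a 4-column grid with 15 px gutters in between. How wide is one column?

237.75 px

Each margin = 8.5% of 1200 = 102 px; content = 1200 − 2·102 = 996 px.
996 − 3·15 = 951; ÷4 gives c = 237.75 px.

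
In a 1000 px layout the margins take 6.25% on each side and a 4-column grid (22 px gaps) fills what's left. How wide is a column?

Each margin = 6.25% of 1000 = 62.5 px; content = 1000 − 2·62.5 = 875 px.
875 − 3·22 = 809; ÷4 gives c = 202.25 px.

202.25 px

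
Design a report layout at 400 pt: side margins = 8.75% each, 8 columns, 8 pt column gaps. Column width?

Margins: 8.75% × 400 = 35 pt each, so content = 400 − 70 = 330 pt.
Subtracting 7 column gaps of 8 leaves 274 for 8 columns, so c = 34.25 pt.

34.25 pt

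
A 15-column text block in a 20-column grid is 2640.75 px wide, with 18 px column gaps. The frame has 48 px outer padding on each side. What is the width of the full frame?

3623 px

Subtracting 14 column gaps of 18 leaves 2388.75 for 15 columns, so c = 159.25 px.
Total width: 2·48 + 20·159.25 + 19·18 = 3623 px.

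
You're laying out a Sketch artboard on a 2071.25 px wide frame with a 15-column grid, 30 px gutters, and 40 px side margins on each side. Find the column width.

Subtract both margins: 2071.25 − 2·40 = 1991.25 px.
15c + 14·30 = 1991.25 → 15c = 1571.25 → c = 104.75 px.

104.75 px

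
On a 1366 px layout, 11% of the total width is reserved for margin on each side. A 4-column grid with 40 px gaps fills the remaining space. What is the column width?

Margins: 11% × 1366 = 150.26 px each, so content = 1366 − 300.52 = 1065.48 px.
Subtracting 3 gaps of 40 leaves 945.48 for 4 columns, so c = 236.37 px.

236.37 px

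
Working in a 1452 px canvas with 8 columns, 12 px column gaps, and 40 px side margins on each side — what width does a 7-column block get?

Inside the margins: 1452 − 80 = 1372 px.
Subtracting 7 column gaps of 12 leaves 1288 for 8 columns, so c = 161 px.
Span of 7: 7·161 + 6·12 = 1127 + 72 = 1199 px.

1199 px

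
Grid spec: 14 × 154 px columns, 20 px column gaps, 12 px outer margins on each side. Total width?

2440 px

Total width: 2·12 + 14·154 + 13·20 = 2440 px.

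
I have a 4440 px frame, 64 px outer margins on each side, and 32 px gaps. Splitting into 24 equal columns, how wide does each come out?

149 px

Content width = 4440 − 2·64 = 4312 px.
24 columns + 23 gaps: 24c + 23·32 = 4312.
24c = 4312 − 736 = 3576, so c = 149 px.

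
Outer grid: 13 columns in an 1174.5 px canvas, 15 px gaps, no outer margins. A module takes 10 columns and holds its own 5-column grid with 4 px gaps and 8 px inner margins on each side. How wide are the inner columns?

173.6 px

1174.5 − 12·15 = 994.5; ÷13 gives c = 76.5 px.
Span of 10: 10·76.5 + 9·15 = 765 + 135 = 900 px.
Inner content = 900 − 2·8 = 884 px.
5d + 4·4 = 884 → 5d = 868 → d = 173.6 px.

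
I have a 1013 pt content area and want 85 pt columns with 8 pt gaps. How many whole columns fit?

10 columns: 10·85 + 9·8 = 922 pt ≤ 1013.
11 columns: 1015 pt > 1013. So 10.

10 columns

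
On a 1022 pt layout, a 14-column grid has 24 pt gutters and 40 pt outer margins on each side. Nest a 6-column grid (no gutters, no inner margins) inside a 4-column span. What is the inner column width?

42 pt

Take off 80 pt of margins, leaving 942 pt.
Subtracting 13 gutters of 24 leaves 630 for 14 columns, so c = 45 pt.
4 columns plus 3 gutters: 180 + 72 = 252 pt.
252 / 6 = 42 pt per column.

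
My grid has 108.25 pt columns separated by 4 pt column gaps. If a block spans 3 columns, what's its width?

3 columns plus 2 column gaps: 324.75 + 8 = 332.75 pt.

332.75 pt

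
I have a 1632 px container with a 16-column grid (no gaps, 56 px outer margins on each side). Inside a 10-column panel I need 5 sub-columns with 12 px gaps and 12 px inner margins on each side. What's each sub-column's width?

175.6 px

Outer content = 1632 − 2·56 = 1520 px.
16c = 1520 → c = 95 px.
10-column span = 10·95 = 950 px.
Inner content = 950 − 2·12 = 926 px.
5 columns + 4 gaps: 5d + 4·12 = 926.
5d = 926 − 48 = 878, so d = 175.6 px.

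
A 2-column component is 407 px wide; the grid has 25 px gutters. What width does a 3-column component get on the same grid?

2c + 1·25 = 407 → 2c = 382 → c = 191 px.
3 columns plus 2 gutters: 573 + 50 = 623 px.

623 px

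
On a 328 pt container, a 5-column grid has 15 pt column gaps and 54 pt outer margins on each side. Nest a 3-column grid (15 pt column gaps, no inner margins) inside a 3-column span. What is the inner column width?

Take off 108 pt of margins, leaving 220 pt.
220 − 4·15 = 160; ÷5 gives c = 32 pt.
3 columns plus 2 column gaps: 96 + 30 = 126 pt.
Subtracting 2 column gaps of 15 leaves 96 for 3 columns, so d = 32 pt.

32 pt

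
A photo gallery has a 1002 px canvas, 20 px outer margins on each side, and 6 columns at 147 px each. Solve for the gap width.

16 px

Subtract both margins: 1002 − 2·20 = 962 px.
Columns use 882 px, leaving 80 px across 5 gaps = 16 px each.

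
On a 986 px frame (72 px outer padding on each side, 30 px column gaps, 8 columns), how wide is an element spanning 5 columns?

515 px

Take off 144 px of margins, leaving 842 px.
8c + 7·30 = 842 → 8c = 632 → c = 79 px.
5-column span = 5·79 + 4·30 = 515 px.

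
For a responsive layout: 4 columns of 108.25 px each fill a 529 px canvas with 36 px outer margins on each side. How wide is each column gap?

8 px

Inside the margins: 529 − 72 = 457 px.
4·108.25 + 3g = 457 → 3g = 24 → g = 8 px.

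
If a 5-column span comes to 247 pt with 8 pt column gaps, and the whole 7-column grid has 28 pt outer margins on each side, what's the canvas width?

405 pt

5c + 4·8 = 247 → 5c = 215 → c = 43 pt.
Adding margins, columns and gutters: 56 + 301 + 48 = 405 pt.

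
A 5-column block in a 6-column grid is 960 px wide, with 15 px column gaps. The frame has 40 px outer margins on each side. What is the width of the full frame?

Subtracting 4 column gaps of 15 leaves 900 for 5 columns, so c = 180 px.
Total width: 2·40 + 6·180 + 5·15 = 1235 px.

1235 px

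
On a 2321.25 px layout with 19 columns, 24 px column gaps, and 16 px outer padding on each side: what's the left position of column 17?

1964 px

Inside the margins: 2321.25 − 32 = 2289.25 px.
Subtracting 18 column gaps of 24 leaves 1857.25 for 19 columns, so c = 97.75 px.
Column 17 starts at margin + 16·(column + gutter) = 16 + 16·121.75 = 1964 px.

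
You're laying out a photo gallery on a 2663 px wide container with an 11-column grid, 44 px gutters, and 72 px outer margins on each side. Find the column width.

Inside the margins: 2663 − 144 = 2519 px.
11c + 10·44 = 2519 → 11c = 2079 → c = 189 px.

189 px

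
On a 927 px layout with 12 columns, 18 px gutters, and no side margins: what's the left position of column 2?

12 columns + 11 gutters: 12c + 11·18 = 927.
12c = 927 − 198 = 729, so c = 60.75 px.
No margin, so column 2 starts at 1·(column + gutter) = 1·78.75 = 78.75 px.

78.75 px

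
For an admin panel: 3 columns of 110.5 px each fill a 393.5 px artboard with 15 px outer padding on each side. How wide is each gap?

16 px

Take off 30 px of margins, leaving 363.5 px.
3 columns take 3·110.5 = 331.5 px; remaining 32 splits into 2 gaps.
g = 32 / 2 = 16 px.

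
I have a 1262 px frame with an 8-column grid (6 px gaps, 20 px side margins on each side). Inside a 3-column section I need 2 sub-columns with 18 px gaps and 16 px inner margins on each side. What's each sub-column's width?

Outer content = 1262 − 2·20 = 1222 px.
8 columns + 7 gaps: 8c + 7·6 = 1222.
8c = 1222 − 42 = 1180, so c = 147.5 px.
3 columns plus 2 gaps: 442.5 + 12 = 454.5 px.
Inner content = 454.5 − 2·16 = 422.5 px.
2d + 1·18 = 422.5 → 2d = 404.5 → d = 202.25 px.

202.25 px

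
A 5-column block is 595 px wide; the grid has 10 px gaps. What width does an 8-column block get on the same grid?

958 px

595 − 4·10 = 555; ÷5 gives c = 111 px.
8 columns plus 7 gaps: 888 + 70 = 958 px.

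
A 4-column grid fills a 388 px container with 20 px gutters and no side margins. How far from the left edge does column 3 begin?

388 − 3·20 = 328; ÷4 gives c = 82 px.
Before column 3: 2 columns + 2 gutters.
Offset = 2·(82 + 20) = 2·102 = 204 px.

204 px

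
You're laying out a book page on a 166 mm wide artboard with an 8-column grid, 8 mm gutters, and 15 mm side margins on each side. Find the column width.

Inside the margins: 166 − 30 = 136 mm.
136 − 7·8 = 80; ÷8 gives c = 10 mm.

10 mm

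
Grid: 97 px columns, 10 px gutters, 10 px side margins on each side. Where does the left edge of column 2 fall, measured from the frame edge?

Before column 2: the margin + 1 column + 1 gutter.
Offset = 10 + 1·(97 + 10) = 10 + 107 = 117 px.

117 px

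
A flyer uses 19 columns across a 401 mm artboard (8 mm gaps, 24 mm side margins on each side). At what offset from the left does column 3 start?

62 mm

Content = 401 − 2·24 = 353 mm.
19 columns + 18 gaps: 19c + 18·8 = 353.
19c = 353 − 144 = 209, so c = 11 mm.
Before column 3: the margin + 2 columns + 2 gaps.
Offset = 24 + 2·(11 + 8) = 24 + 38 = 62 mm.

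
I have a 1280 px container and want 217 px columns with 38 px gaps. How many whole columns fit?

Each extra column adds 217 + 38 = 255 px.
(1280 + 38) / 255 = 5.17, so 5 columns fit.

5 columns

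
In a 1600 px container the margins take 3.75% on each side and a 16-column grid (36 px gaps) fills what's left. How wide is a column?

1600 × (1 − 2·3.75%) = 1600 × 92.5% = 1480 px for the columns.
1480 − 15·36 = 940; ÷16 gives c = 58.75 px.

58.75 px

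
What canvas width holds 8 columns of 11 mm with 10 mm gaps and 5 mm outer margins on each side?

168 mm

Adding margins, columns and gutters: 10 + 88 + 70 = 168 mm.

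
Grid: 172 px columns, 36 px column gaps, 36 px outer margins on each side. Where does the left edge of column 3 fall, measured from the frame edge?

Column 3 starts at margin + 2·(column + gutter) = 36 + 2·208 = 452 px.

452 px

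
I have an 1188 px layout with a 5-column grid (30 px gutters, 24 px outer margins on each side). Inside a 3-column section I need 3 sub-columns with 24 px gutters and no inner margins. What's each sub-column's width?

208 px

Outer content = 1188 − 2·24 = 1140 px.
5 columns + 4 gutters: 5c + 4·30 = 1140.
5c = 1140 − 120 = 1020, so c = 204 px.
Span of 3: 3·204 + 2·30 = 612 + 60 = 672 px.
Subtracting 2 gutters of 24 leaves 624 for 3 columns, so d = 208 px.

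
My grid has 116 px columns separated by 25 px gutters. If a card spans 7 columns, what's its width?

962 px

7 columns plus 6 gutters: 812 + 150 = 962 px.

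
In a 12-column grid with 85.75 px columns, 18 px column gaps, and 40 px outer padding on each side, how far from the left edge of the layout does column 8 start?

Before column 8: the margin + 7 columns + 7 column gaps.
Offset = 40 + 7·(85.75 + 18) = 40 + 726.25 = 766.25 px.

766.25 px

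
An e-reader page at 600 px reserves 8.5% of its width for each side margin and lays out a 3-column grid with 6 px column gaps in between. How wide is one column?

162 px

Each margin = 8.5% of 600 = 51 px; content = 600 − 2·51 = 498 px.
3c + 2·6 = 498 → 3c = 486 → c = 162 px.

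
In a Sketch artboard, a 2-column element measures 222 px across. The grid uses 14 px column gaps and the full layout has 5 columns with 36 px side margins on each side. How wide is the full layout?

2c + 1·14 = 222 → 2c = 208 → c = 104 px.
Layout = 2·36 + 5·104 + 4·14 = 72 + 520 + 56 = 648 px.

648 px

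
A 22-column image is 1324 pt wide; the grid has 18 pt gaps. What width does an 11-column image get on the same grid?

653 pt

22c + 21·18 = 1324 → 22c = 946 → c = 43 pt.
11-column span = 11·43 + 10·18 = 653 pt.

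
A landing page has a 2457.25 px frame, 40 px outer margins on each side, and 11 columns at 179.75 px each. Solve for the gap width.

40 px

Inside the margins: 2457.25 − 80 = 2377.25 px.
Columns use 1977.25 px, leaving 400 px across 10 gaps = 40 px each.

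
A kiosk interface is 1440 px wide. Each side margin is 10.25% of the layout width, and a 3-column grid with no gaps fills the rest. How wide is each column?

Margins: 10.25% × 1440 = 147.6 px each, so content = 1440 − 295.2 = 1144.8 px.
1144.8 / 3 = 381.6 px per column.

381.6 px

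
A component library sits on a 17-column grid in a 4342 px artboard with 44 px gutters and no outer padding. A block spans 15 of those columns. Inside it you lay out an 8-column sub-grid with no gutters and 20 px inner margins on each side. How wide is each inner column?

473.25 px

Subtracting 16 gutters of 44 leaves 3638 for 17 columns, so c = 214 px.
15 columns plus 14 gutters: 3210 + 616 = 3826 px.
Inner content = 3826 − 2·20 = 3786 px.
With no gutters, each column is 3786/8 = 473.25 px.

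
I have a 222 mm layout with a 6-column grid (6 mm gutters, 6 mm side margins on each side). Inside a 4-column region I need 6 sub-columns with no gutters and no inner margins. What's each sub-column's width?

23 mm

Take off 12 mm of margins, leaving 210 mm.
210 − 5·6 = 180; ÷6 gives c = 30 mm.
4 columns plus 3 gutters: 120 + 18 = 138 mm.
6d = 138 → d = 23 mm.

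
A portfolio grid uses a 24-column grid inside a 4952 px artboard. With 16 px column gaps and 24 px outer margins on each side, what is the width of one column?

Take off 48 px of margins, leaving 4904 px.
24c + 23·16 = 4904 → 24c = 4536 → c = 189 px.

189 px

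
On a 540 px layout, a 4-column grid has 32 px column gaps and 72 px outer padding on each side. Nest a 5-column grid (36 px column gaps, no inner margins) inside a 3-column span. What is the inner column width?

Subtract both margins: 540 − 2·72 = 396 px.
396 − 3·32 = 300; ÷4 gives c = 75 px.
3-column span = 3·75 + 2·32 = 289 px.
289 − 4·36 = 145; ÷5 gives d = 29 px.

29 px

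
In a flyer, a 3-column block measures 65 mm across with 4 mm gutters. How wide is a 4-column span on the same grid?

88 mm

3 columns + 2 gutters: 3c + 2·4 = 65.
3c = 65 − 8 = 57, so c = 19 mm.
4-column span = 4·19 + 3·4 = 88 mm.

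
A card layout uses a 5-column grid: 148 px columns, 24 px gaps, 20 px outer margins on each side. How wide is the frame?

876 px

Adding margins, columns and gutters: 40 + 740 + 96 = 876 px.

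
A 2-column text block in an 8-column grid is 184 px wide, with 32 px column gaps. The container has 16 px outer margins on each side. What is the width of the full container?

864 px

2 columns + 1 column gap: 2c + 1·32 = 184.
2c = 184 − 32 = 152, so c = 76 px.
Adding margins, columns and gutters: 32 + 608 + 224 = 864 px.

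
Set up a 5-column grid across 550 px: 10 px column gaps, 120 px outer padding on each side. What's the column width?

54 px

Content width = 550 − 2·120 = 310 px.
Subtracting 4 column gaps of 10 leaves 270 for 5 columns, so c = 54 px.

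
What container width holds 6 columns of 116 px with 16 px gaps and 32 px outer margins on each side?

840 px

Total width: 2·32 + 6·116 + 5·16 = 840 px.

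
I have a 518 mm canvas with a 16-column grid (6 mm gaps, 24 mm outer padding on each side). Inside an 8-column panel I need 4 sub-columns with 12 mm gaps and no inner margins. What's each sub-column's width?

Outer content = 518 − 2·24 = 470 mm.
470 − 15·6 = 380; ÷16 gives c = 23.75 mm.
8-column span = 8·23.75 + 7·6 = 232 mm.
Subtracting 3 gaps of 12 leaves 196 for 4 columns, so d = 49 mm.

49 mm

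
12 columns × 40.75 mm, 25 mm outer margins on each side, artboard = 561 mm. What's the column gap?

Content width = 561 − 2·25 = 511 mm.
12 columns take 12·40.75 = 489 mm; remaining 22 splits into 11 column gaps.
g = 22 / 11 = 2 mm.

2 mm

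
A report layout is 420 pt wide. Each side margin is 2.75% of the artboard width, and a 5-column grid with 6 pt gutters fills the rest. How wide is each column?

74.58 pt

Each margin = 2.75% of 420 = 11.55 pt; content = 420 − 2·11.55 = 396.9 pt.
5c + 4·6 = 396.9 → 5c = 372.9 → c = 74.58 pt.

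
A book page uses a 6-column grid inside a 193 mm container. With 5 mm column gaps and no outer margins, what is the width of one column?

28 mm

Subtracting 5 column gaps of 5 leaves 168 for 6 columns, so c = 28 mm.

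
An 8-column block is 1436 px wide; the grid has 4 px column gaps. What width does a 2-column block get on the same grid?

8 columns + 7 column gaps: 8c + 7·4 = 1436.
8c = 1436 − 28 = 1408, so c = 176 px.
Span of 2: 2·176 + 1·4 = 352 + 4 = 356 px.

356 px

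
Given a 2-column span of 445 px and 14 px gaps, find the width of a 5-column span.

1133.5 px

2 columns + 1 gap: 2c + 1·14 = 445.
2c = 445 − 14 = 431, so c = 215.5 px.
5 columns plus 4 gaps: 1077.5 + 56 = 1133.5 px.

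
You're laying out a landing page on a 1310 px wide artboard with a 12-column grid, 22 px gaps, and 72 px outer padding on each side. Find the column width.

77 px

Inside the margins: 1310 − 144 = 1166 px.
1166 − 11·22 = 924; ÷12 gives c = 77 px.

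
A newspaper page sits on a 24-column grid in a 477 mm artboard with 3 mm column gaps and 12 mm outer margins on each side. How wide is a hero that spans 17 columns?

Content width = 477 − 2·12 = 453 mm.
24c + 23·3 = 453 → 24c = 384 → c = 16 mm.
17 columns plus 16 column gaps: 272 + 48 = 320 mm.

320 mm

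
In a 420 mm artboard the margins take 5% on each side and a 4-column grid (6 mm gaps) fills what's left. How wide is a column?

90 mm

420 × (1 − 2·5%) = 420 × 90% = 378 mm for the columns.
378 − 3·6 = 360; ÷4 gives c = 90 mm.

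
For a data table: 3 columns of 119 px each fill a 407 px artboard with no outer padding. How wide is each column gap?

3 columns take 3·119 = 357 px; remaining 50 splits into 2 column gaps.
g = 50 / 2 = 25 px.

25 px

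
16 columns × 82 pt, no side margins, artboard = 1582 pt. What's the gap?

18 pt

16·82 + 15g = 1582 → 15g = 270 → g = 18 pt.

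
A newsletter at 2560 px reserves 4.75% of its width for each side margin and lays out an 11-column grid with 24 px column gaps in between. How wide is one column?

188.8 px

Each margin = 4.75% of 2560 = 121.6 px; content = 2560 − 2·121.6 = 2316.8 px.
Subtracting 10 column gaps of 24 leaves 2076.8 for 11 columns, so c = 188.8 px.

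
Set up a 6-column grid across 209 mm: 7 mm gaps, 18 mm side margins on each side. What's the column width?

23 mm

Inside the margins: 209 − 36 = 173 mm.
6 columns + 5 gaps: 6c + 5·7 = 173.
6c = 173 − 35 = 138, so c = 23 mm.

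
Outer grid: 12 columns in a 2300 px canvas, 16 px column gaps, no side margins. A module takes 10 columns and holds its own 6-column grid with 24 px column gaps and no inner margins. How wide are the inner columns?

299 px

12c + 11·16 = 2300 → 12c = 2124 → c = 177 px.
10 columns plus 9 column gaps: 1770 + 144 = 1914 px.
6 columns + 5 column gaps: 6d + 5·24 = 1914.
6d = 1914 − 120 = 1794, so d = 299 px.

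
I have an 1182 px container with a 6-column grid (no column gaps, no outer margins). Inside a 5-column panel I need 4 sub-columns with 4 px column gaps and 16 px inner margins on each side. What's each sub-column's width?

235.25 px

6c = 1182 → c = 197 px.
5-column span = 5·197 = 985 px.
Inner content = 985 − 2·16 = 953 px.
Subtracting 3 column gaps of 4 leaves 941 for 4 columns, so d = 235.25 px.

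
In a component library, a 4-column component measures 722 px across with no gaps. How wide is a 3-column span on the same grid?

With no gaps, each column is 722/4 = 180.5 px.
3-column span = 3·180.5 = 541.5 px.

541.5 px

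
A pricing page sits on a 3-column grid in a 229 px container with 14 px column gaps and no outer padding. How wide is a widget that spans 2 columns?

Subtracting 2 column gaps of 14 leaves 201 for 3 columns, so c = 67 px.
2 columns plus 1 column gap: 134 + 14 = 148 px.

148 px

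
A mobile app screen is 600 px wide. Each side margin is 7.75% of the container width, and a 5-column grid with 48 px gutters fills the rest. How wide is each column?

63 px

Each margin = 7.75% of 600 = 46.5 px; content = 600 − 2·46.5 = 507 px.
507 − 4·48 = 315; ÷5 gives c = 63 px.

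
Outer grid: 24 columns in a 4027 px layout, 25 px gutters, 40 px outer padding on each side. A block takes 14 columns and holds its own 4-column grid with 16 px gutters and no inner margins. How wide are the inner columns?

561 px

Outer content = 4027 − 2·40 = 3947 px.
Subtracting 23 gutters of 25 leaves 3372 for 24 columns, so c = 140.5 px.
14 columns plus 13 gutters: 1967 + 325 = 2292 px.
4d + 3·16 = 2292 → 4d = 2244 → d = 561 px.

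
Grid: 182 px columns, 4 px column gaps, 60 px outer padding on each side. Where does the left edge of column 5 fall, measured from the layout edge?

804 px

Before column 5: the margin + 4 columns + 4 column gaps.
Offset = 60 + 4·(182 + 4) = 60 + 744 = 804 px.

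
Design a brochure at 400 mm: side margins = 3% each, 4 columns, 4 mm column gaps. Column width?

91 mm

Margins: 3% × 400 = 12 mm each, so content = 400 − 24 = 376 mm.
Subtracting 3 column gaps of 4 leaves 364 for 4 columns, so c = 91 mm.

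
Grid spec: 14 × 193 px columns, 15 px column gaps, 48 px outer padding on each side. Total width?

Total width: 2·48 + 14·193 + 13·15 = 2993 px.

2993 px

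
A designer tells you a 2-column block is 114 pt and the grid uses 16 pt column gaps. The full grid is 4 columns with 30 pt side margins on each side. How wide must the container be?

114 − 1·16 = 98; ÷2 gives c = 49 pt.
Container = 2·30 + 4·49 + 3·16 = 60 + 196 + 48 = 304 pt.

304 pt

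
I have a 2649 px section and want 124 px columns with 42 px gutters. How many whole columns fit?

16 columns

k columns need k·124 + (k−1)·42 = k·166 − 42.
k·166 − 42 ≤ 2649 → k ≤ 2691 / 166 ≈ 16.21, so k = 16.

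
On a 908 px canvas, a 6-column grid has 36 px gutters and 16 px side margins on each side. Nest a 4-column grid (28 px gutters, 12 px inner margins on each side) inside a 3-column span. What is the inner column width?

Subtract both margins: 908 − 2·16 = 876 px.
Subtracting 5 gutters of 36 leaves 696 for 6 columns, so c = 116 px.
Span of 3: 3·116 + 2·36 = 348 + 72 = 420 px.
Inner content = 420 − 2·12 = 396 px.
396 − 3·28 = 312; ÷4 gives d = 78 px.

78 px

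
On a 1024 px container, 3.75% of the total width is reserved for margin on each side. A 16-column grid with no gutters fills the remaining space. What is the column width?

59.2 px

Margins: 3.75% × 1024 = 38.4 px each, so content = 1024 − 76.8 = 947.2 px.
With no gutters, each column is 947.2/16 = 59.2 px.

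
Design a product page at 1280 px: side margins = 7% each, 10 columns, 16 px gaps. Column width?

95.68 px

Each margin = 7% of 1280 = 89.6 px; content = 1280 − 2·89.6 = 1100.8 px.
1100.8 − 9·16 = 956.8; ÷10 gives c = 95.68 px.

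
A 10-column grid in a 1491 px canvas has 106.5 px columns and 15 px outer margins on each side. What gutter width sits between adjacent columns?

Take off 30 px of margins, leaving 1461 px.
Columns use 1065 px, leaving 396 px across 9 gutters = 44 px each.

44 px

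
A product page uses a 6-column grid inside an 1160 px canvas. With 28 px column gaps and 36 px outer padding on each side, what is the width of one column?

158 px

Take off 72 px of margins, leaving 1088 px.
6 columns + 5 column gaps: 6c + 5·28 = 1088.
6c = 1088 − 140 = 948, so c = 158 px.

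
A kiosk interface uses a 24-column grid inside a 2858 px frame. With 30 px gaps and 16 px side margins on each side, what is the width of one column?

89 px

Content width = 2858 − 2·16 = 2826 px.
24c + 23·30 = 2826 → 24c = 2136 → c = 89 px.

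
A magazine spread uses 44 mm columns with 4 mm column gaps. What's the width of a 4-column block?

188 mm

Span of 4: 4·44 + 3·4 = 176 + 12 = 188 mm.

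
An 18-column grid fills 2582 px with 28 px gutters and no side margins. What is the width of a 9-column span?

18c + 17·28 = 2582 → 18c = 2106 → c = 117 px.
Span of 9: 9·117 + 8·28 = 1053 + 224 = 1277 px.

1277 px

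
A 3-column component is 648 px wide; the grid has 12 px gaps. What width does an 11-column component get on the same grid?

648 − 2·12 = 624; ÷3 gives c = 208 px.
11 columns plus 10 gaps: 2288 + 120 = 2408 px.

2408 px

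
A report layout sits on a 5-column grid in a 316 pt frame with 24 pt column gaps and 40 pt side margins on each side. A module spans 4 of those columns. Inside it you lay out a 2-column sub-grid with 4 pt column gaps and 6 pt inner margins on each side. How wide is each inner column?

Subtract both margins: 316 − 2·40 = 236 pt.
236 − 4·24 = 140; ÷5 gives c = 28 pt.
4-column span = 4·28 + 3·24 = 184 pt.
Inner content = 184 − 2·6 = 172 pt.
2d + 1·4 = 172 → 2d = 168 → d = 84 pt.

84 pt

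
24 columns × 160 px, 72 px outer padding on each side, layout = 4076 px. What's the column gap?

4 px

Content width = 4076 − 2·72 = 3932 px.
24·160 + 23g = 3932 → 23g = 92 → g = 4 px.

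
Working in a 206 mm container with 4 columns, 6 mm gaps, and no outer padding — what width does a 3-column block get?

153 mm

Subtracting 3 gaps of 6 leaves 188 for 4 columns, so c = 47 mm.
3-column span = 3·47 + 2·6 = 153 mm.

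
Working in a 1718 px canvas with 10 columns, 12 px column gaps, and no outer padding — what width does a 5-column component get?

853 px

10c + 9·12 = 1718 → 10c = 1610 → c = 161 px.
5 columns plus 4 column gaps: 805 + 48 = 853 px.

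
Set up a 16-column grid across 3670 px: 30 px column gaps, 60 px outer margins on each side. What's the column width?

Subtract both margins: 3670 − 2·60 = 3550 px.
16c + 15·30 = 3550 → 16c = 3100 → c = 193.75 px.

193.75 px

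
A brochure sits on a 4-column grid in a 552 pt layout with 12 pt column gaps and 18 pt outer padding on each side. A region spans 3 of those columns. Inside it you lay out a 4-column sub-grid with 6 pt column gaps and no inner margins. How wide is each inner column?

Outer content = 552 − 2·18 = 516 pt.
4c + 3·12 = 516 → 4c = 480 → c = 120 pt.
3-column span = 3·120 + 2·12 = 384 pt.
4d + 3·6 = 384 → 4d = 366 → d = 91.5 pt.

91.5 pt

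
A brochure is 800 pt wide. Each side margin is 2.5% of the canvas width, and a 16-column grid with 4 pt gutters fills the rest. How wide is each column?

43.75 pt

Margins: 2.5% × 800 = 20 pt each, so content = 800 − 40 = 760 pt.
760 − 15·4 = 700; ÷16 gives c = 43.75 pt.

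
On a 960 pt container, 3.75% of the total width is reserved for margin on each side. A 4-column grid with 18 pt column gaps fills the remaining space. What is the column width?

208.5 pt

Margins: 3.75% × 960 = 36 pt each, so content = 960 − 72 = 888 pt.
4 columns + 3 column gaps: 4c + 3·18 = 888.
4c = 888 − 54 = 834, so c = 208.5 pt.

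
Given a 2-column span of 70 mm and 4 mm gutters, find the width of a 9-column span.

329 mm

2 columns + 1 gutter: 2c + 1·4 = 70.
2c = 70 − 4 = 66, so c = 33 mm.
9 columns plus 8 gutters: 297 + 32 = 329 mm.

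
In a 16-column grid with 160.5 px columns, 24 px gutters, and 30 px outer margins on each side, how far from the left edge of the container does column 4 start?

583.5 px

Before column 4: the margin + 3 columns + 3 gutters.
Offset = 30 + 3·(160.5 + 24) = 30 + 553.5 = 583.5 px.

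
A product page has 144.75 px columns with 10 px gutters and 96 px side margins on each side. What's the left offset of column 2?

Each column+gutter stride is 154.75 px; 1 of them past the 96 px margin is 96 + 154.75 = 250.75 px.

250.75 px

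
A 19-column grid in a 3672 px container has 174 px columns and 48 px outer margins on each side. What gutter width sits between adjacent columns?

15 px

Subtract both margins: 3672 − 2·48 = 3576 px.
19·174 + 18g = 3576 → 18g = 270 → g = 15 px.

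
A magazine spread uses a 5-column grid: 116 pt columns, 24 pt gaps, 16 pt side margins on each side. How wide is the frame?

708 pt

Frame = 2·16 + 5·116 + 4·24 = 32 + 580 + 96 = 708 pt.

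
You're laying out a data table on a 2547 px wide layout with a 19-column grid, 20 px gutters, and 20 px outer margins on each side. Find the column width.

113 px

Inside the margins: 2547 − 40 = 2507 px.
19 columns + 18 gutters: 19c + 18·20 = 2507.
19c = 2507 − 360 = 2147, so c = 113 px.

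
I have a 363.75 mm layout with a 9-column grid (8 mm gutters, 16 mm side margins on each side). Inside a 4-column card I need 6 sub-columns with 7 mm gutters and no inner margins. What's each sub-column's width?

Subtract both margins: 363.75 − 2·16 = 331.75 mm.
Subtracting 8 gutters of 8 leaves 267.75 for 9 columns, so c = 29.75 mm.
4-column span = 4·29.75 + 3·8 = 143 mm.
143 − 5·7 = 108; ÷6 gives d = 18 mm.

18 mm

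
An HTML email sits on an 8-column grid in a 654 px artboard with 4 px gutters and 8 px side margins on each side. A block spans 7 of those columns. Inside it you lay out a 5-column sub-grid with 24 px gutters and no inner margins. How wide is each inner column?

92.35 px

Take off 16 px of margins, leaving 638 px.
638 − 7·4 = 610; ÷8 gives c = 76.25 px.
7-column span = 7·76.25 + 6·4 = 557.75 px.
5d + 4·24 = 557.75 → 5d = 461.75 → d = 92.35 px.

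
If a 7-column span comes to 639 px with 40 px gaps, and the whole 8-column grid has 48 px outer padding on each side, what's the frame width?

832 px

639 − 6·40 = 399; ÷7 gives c = 57 px.
Adding margins, columns and gutters: 96 + 456 + 280 = 832 px.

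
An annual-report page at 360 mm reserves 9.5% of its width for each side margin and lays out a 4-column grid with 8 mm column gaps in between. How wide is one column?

Margins: 9.5% × 360 = 34.2 mm each, so content = 360 − 68.4 = 291.6 mm.
4 columns + 3 column gaps: 4c + 3·8 = 291.6.
4c = 291.6 − 24 = 267.6, so c = 66.9 mm.

66.9 mm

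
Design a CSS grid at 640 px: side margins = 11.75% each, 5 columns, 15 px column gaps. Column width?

85.92 px

640 × (1 − 2·11.75%) = 640 × 76.5% = 489.6 px for the columns.
5c + 4·15 = 489.6 → 5c = 429.6 → c = 85.92 px.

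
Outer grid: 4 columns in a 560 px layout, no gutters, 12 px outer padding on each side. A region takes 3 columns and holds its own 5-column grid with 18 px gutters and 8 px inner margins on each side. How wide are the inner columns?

62.8 px

Subtract both margins: 560 − 2·12 = 536 px.
With no gutters, each column is 536/4 = 134 px.
With no gutters, 3 columns span 3·134 = 402 px.
Inner content = 402 − 2·8 = 386 px.
5 columns + 4 gutters: 5d + 4·18 = 386.
5d = 386 − 72 = 314, so d = 62.8 px.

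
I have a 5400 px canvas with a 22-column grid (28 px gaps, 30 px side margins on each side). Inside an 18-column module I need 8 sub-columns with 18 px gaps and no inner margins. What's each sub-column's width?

Subtract both margins: 5400 − 2·30 = 5340 px.
22 columns + 21 gaps: 22c + 21·28 = 5340.
22c = 5340 − 588 = 4752, so c = 216 px.
18 columns plus 17 gaps: 3888 + 476 = 4364 px.
4364 − 7·18 = 4238; ÷8 gives d = 529.75 px.

529.75 px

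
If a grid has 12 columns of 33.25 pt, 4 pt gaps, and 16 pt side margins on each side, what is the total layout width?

Layout = 2·16 + 12·33.25 + 11·4 = 32 + 399 + 44 = 475 pt.

475 pt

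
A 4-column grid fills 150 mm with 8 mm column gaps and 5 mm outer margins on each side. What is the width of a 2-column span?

Subtract both margins: 150 − 2·5 = 140 mm.
4 columns + 3 column gaps: 4c + 3·8 = 140.
4c = 140 − 24 = 116, so c = 29 mm.
Span of 2: 2·29 + 1·8 = 58 + 8 = 66 mm.

66 mm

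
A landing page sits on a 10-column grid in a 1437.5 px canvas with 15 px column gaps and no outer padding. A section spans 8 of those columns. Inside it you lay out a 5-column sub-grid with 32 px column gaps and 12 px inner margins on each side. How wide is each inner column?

1437.5 − 9·15 = 1302.5; ÷10 gives c = 130.25 px.
8 columns plus 7 column gaps: 1042 + 105 = 1147 px.
Inner content = 1147 − 2·12 = 1123 px.
5d + 4·32 = 1123 → 5d = 995 → d = 199 px.

199 px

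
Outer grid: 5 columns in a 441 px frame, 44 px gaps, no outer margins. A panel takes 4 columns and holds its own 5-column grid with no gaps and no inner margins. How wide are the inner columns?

5c + 4·44 = 441 → 5c = 265 → c = 53 px.
4-column span = 4·53 + 3·44 = 344 px.
344 / 5 = 68.8 px per column.

68.8 px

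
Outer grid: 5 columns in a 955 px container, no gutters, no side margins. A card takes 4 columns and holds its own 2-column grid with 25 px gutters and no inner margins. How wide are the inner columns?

With no gutters, each column is 955/5 = 191 px.
4-column span = 4·191 = 764 px.
764 − 1·25 = 739; ÷2 gives d = 369.5 px.

369.5 px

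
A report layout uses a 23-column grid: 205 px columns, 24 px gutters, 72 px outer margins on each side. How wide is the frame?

Adding margins, columns and gutters: 144 + 4715 + 528 = 5387 px.

5387 px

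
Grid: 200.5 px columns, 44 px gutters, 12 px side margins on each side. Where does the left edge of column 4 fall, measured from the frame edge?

Each column+gutter stride is 244.5 px; 3 of them past the 12 px margin is 12 + 733.5 = 745.5 px.

745.5 px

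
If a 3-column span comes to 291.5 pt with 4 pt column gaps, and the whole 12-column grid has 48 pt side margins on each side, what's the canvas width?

1274 pt

291.5 − 2·4 = 283.5; ÷3 gives c = 94.5 pt.
Total width: 2·48 + 12·94.5 + 11·4 = 1274 pt.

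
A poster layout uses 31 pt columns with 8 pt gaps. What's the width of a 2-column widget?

70 pt

2-column span = 2·31 + 1·8 = 70 pt.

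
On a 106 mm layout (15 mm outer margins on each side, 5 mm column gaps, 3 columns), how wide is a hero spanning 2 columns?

49 mm

Subtract both margins: 106 − 2·15 = 76 mm.
Subtracting 2 column gaps of 5 leaves 66 for 3 columns, so c = 22 mm.
Span of 2: 2·22 + 1·5 = 44 + 5 = 49 mm.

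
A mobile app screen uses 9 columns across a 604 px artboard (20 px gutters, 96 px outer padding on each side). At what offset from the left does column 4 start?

Inside the margins: 604 − 192 = 412 px.
Subtracting 8 gutters of 20 leaves 252 for 9 columns, so c = 28 px.
Each column+gutter stride is 48 px; 3 of them past the 96 px margin is 96 + 144 = 240 px.

240 px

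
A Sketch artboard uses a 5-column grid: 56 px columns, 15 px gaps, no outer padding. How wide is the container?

Summing: 280 + 60 = 340 px.

340 px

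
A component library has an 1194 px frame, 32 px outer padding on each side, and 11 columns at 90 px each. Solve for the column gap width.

Inside the margins: 1194 − 64 = 1130 px.
11 columns take 11·90 = 990 px; remaining 140 splits into 10 column gaps.
g = 140 / 10 = 14 px.

14 px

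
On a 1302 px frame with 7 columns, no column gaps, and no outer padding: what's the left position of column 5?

With no column gaps, each column is 1302/7 = 186 px.
Each column+gutter stride is 186 px; with no margin, 4 of them is 744 px.

744 px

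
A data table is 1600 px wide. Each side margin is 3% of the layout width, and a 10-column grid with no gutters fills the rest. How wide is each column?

1600 × (1 − 2·3%) = 1600 × 94% = 1504 px for the columns.
With no gutters, each column is 1504/10 = 150.4 px.

150.4 px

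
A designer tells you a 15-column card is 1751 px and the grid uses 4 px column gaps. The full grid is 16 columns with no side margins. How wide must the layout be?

1751 − 14·4 = 1695; ÷15 gives c = 113 px.
Layout = 16·113 + 15·4 = 1808 + 60 = 1868 px.

1868 px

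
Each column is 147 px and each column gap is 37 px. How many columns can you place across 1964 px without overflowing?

k columns need k·147 + (k−1)·37 = k·184 − 37.
k·184 − 37 ≤ 1964 → k ≤ 2001 / 184 ≈ 10.88, so k = 10.

10 columns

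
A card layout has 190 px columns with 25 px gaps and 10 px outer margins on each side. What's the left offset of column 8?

1515 px

Each column+gutter stride is 215 px; 7 of them past the 10 px margin is 10 + 1505 = 1515 px.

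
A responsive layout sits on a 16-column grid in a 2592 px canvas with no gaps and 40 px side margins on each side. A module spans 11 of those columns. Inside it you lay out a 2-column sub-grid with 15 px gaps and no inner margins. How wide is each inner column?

856 px

Inside the margins: 2592 − 80 = 2512 px.
2512 / 16 = 157 px per column.
With no gaps, 11 columns span 11·157 = 1727 px.
2 columns + 1 gap: 2d + 1·15 = 1727.
2d = 1727 − 15 = 1712, so d = 856 px.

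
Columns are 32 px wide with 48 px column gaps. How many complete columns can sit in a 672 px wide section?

k columns need k·32 + (k−1)·48 = k·80 − 48.
k·80 − 48 ≤ 672 → k ≤ 720 / 80 ≈ 9.00, so k = 9.

9 columns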